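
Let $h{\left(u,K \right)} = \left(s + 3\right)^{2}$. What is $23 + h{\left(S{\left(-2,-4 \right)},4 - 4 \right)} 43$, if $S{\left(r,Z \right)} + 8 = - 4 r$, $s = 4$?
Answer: $2130$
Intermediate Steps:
$S{\left(r,Z \right)} = -8 - 4 r$
$h{\left(u,K \right)} = 49$ ($h{\left(u,K \right)} = \left(4 + 3\right)^{2} = 7^{2} = 49$)
$23 + h{\left(S{\left(-2,-4 \right)},4 - 4 \right)} 43 = 23 + 49 \cdot 43 = 23 + 2107 = 2130$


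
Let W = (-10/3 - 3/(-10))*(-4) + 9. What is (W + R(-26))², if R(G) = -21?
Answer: 4/225 ≈ 0.017778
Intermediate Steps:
W = 317/15 (W = (-10*⅓ - 3*(-⅒))*(-4) + 9 = (-10/3 + 3/10)*(-4) + 9 = -91/30*(-4) + 9 = 182/15 + 9 = 317/15 ≈ 21.133)
(W + R(-26))² = (317/15 - 21)² = (2/15)² = 4/225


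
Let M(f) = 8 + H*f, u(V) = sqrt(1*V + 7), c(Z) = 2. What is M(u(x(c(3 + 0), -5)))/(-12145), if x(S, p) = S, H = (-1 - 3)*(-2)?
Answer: -32/12145 ≈ -0.0026348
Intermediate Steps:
H = 8 (H = -4*(-2) = 8)
u(V) = sqrt(7 + V) (u(V) = sqrt(V + 7) = sqrt(7 + V))
M(f) = 8 + 8*f
M(u(x(c(3 + 0), -5)))/(-12145) = (8 + 8*sqrt(7 + 2))/(-12145) = (8 + 8*sqrt(9))*(-1/12145) = (8 + 8*3)*(-1/12145) = (8 + 24)*(-1/12145) = 32*(-1/12145) = -32/12145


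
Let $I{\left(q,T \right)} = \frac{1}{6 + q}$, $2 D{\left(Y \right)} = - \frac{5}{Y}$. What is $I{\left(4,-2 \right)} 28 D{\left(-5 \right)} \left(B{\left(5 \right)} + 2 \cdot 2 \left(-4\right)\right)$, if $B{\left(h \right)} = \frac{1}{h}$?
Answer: $- \frac{553}{25} \approx -22.12$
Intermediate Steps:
$D{\left(Y \right)} = - \frac{5}{2 Y}$ ($D{\left(Y \right)} = \frac{\left(-5\right) \frac{1}{Y}}{2} = - \frac{5}{2 Y}$)
$I{\left(4,-2 \right)} 28 D{\left(-5 \right)} \left(B{\left(5 \right)} + 2 \cdot 2 \left(-4\right)\right) = \frac{1}{6 + 4} \cdot 28 - \frac{5}{2 \left(-5\right)} \left(\frac{1}{5} + 2 \cdot 2 \left(-4\right)\right) = \frac{1}{10} \cdot 28 \left(- \frac{5}{2}\right) \left(- \frac{1}{5}\right) \left(\frac{1}{5} + 4 \left(-4\right)\right) = \frac{1}{10} \cdot 28 \frac{\frac{1}{5} - 16}{2} = \frac{14 \cdot \frac{1}{2} \left(- \frac{79}{5}\right)}{5} = \frac{14}{5} \left(- \frac{79}{10}\right) = - \frac{553}{25}$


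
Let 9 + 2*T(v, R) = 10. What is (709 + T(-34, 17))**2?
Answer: 2013561/4 ≈ 5.0339e+5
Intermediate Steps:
T(v, R) = 1/2 (T(v, R) = -9/2 + (1/2)*10 = -9/2 + 5 = 1/2)
(709 + T(-34, 17))**2 = (709 + 1/2)**2 = (1419/2)**2 = 2013561/4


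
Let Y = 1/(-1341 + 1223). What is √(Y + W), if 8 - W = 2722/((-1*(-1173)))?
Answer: √108647100402/138414 ≈ 2.3814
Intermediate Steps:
Y = -1/118 (Y = 1/(-118) = -1/118 ≈ -0.0084746)
W = 6662/1173 (W = 8 - 2722/((-1*(-1173))) = 8 - 2722/1173 = 6662/1173 ≈ 5.6795)
√(Y + W) = √(-1/118 + 6662/1173) = √(784943/138414) = √108647100402/138414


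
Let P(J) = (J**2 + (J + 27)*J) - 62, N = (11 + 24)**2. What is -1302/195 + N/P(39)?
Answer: -1670697/262145 ≈ -6.3732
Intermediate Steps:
N = 1225 (N = 35**2 = 1225)
P(J) = -62 + J**2 + J*(27 + J) (P(J) = (J**2 + (27 + J)*J) - 62 = (J**2 + J*(27 + J)) - 62 = -62 + J**2 + J*(27 + J))
-1302/195 + N/P(39) = -1302/195 + 1225/(-62 + 2*39**2 + 27*39) = -1302*1/195 + 1225/(-62 + 2*1521 + 1053) = -434/65 + 1225/(-62 + 3042 + 1053) = -434/65 + 1225/4033 = -1670697/262145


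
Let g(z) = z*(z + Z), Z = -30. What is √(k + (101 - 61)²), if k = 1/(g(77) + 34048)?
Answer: √2270084660067/37667 ≈ 40.000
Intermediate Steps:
g(z) = z*(-30 + z) (g(z) = z*(z - 30) = z*(-30 + z))
k = 1/37667 (k = 1/(77*(-30 + 77) + 34048) = 1/(77*47 + 34048) = 1/(3619 + 34048) = 1/37667 ≈ 2.6548e-5)
√(k + (101 - 61)²) = √(1/37667 + (101 - 61)²) = √(1/37667 + 40²) = √(1/37667 + 1600) = √(60267201/37667) = √2270084660067/37667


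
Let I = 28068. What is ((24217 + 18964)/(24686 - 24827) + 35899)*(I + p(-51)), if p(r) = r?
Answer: 46868499942/47 ≈ 9.9720e+8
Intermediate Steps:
((24217 + 18964)/(24686 - 24827) + 35899)*(I + p(-51)) = ((24217 + 18964)/(24686 - 24827) + 35899)*(28068 - 51) = (43181/(-141) + 35899)*28017 = (43181*(-1/141) + 35899)*28017 = (-43181/141 + 35899)*28017 = (5018578/141)*28017 = 46868499942/47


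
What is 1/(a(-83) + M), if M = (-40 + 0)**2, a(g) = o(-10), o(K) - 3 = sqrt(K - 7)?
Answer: 1603/2569626 - I*sqrt(17)/2569626 ≈ 0.00062383 - 1.6046e-6*I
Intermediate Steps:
o(K) = 3 + sqrt(-7 + K) (o(K) = 3 + sqrt(K - 7) = 3 + sqrt(-7 + K))
a(g) = 3 + I*sqrt(17) (a(g) = 3 + sqrt(-7 - 10) = 3 + sqrt(-17) = 3 + I*sqrt(17))
M = 1600 (M = (-40)**2 = 1600)
1/(a(-83) + M) = 1/((3 + I*sqrt(17)) + 1600) = 1/(1603 + I*sqrt(17))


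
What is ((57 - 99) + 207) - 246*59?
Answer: -14349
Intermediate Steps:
((57 - 99) + 207) - 246*59 = (-42 + 207) - 14514 = 165 - 14514 = -14349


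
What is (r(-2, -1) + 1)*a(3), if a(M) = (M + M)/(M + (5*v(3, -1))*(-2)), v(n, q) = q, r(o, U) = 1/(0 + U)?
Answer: 0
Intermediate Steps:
r(o, U) = 1/U
a(M) = 2*M/(10 + M) (a(M) = (M + M)/(M + (5*(-1))*(-2)) = (2*M)/(M - 5*(-2)) = (2*M)/(M + 10) = (2*M)/(10 + M) = 2*M/(10 + M))
(r(-2, -1) + 1)*a(3) = (1/(-1) + 1)*(2*3/(10 + 3)) = (-1 + 1)*(2*3/13) = 0*(2*3*(1/13)) = 0*(6/13) = 0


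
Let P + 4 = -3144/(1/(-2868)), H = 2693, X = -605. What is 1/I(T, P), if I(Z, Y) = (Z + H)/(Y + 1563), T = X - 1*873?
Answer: 9018551/1215 ≈ 7422.7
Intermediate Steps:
T = -1478 (T = -605 - 1*873 = -605 - 873 = -1478)
P = 9016988 (P = -4 - 3144/(1/(-2868)) = -4 - 3144/(-1/2868) = -4 - 3144*(-2868) = -4 + 9016992 = 9016988)
I(Z, Y) = (2693 + Z)/(1563 + Y) (I(Z, Y) = (Z + 2693)/(Y + 1563) = (2693 + Z)/(1563 + Y))
1/I(T, P) = 1/((2693 - 1478)/(1563 + 9016988)) = 1/(1215/9018551) = 9018551/1215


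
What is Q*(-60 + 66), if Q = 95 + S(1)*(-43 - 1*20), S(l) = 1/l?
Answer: 192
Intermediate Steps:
S(l) = 1/l
Q = 32 (Q = 95 + (-43 - 1*20)/1 = 95 + 1*(-43 - 20) = 95 + 1*(-63) = 95 - 63 = 32)
Q*(-60 + 66) = 32*(-60 + 66) = 32*6 = 192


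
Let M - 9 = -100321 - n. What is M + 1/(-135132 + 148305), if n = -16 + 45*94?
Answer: -1376920997/13173 ≈ -1.0453e+5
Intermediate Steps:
n = 4214 (n = -16 + 4230 = 4214)
M = -104526 (M = 9 + (-100321 - 1*4214) = 9 + (-100321 - 4214) = 9 - 104535 = -104526)
M + 1/(-135132 + 148305) = -104526 + 1/(-135132 + 148305) = -104526 + 1/13173 = -1376920997/13173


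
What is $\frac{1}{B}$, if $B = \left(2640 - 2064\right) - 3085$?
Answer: $- \frac{1}{2509} \approx -0.00039857$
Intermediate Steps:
$B = -2509$ ($B = 576 - 3085 = -2509$)
$\frac{1}{B} = \frac{1}{-2509} = - \frac{1}{2509}$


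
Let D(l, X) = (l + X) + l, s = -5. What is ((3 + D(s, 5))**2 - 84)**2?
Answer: 6400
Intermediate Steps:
D(l, X) = X + 2*l (D(l, X) = (X + l) + l = X + 2*l)
((3 + D(s, 5))**2 - 84)**2 = ((3 + (5 + 2*(-5)))**2 - 84)**2 = ((3 + (5 - 10))**2 - 84)**2 = ((3 - 5)**2 - 84)**2 = ((-2)**2 - 84)**2 = (4 - 84)**2 = (-80)**2 = 6400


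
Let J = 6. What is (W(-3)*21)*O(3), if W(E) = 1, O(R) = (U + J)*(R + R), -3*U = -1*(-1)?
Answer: 714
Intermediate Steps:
U = -⅓ (U = -(-1)*(-1)/3 = -⅓*1 = -⅓ ≈ -0.33333)
O(R) = 34*R/3 (O(R) = (-⅓ + 6)*(R + R) = 17*(2*R)/3 = 34*R/3)
(W(-3)*21)*O(3) = (1*21)*((34/3)*3) = 21*34 = 714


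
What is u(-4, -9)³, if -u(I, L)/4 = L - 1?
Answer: 64000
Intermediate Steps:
u(I, L) = 4 - 4*L (u(I, L) = -4*(L - 1) = -4*(-1 + L) = 4 - 4*L)
u(-4, -9)³ = (4 - 4*(-9))³ = (4 + 36)³ = 40³ = 64000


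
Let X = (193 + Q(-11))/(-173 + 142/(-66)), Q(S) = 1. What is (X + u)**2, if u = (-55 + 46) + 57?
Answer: 18365399361/8352100 ≈ 2198.9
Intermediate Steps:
X = -3201/2890 (X = (193 + 1)/(-173 + 142/(-66)) = 194/(-173 + 142*(-1/66)) = 194/(-173 - 71/33) = 194/(-5780/33) = 194*(-33/5780) = -3201/2890 ≈ -1.1076)
u = 48 (u = -9 + 57 = 48)
(X + u)**2 = (-3201/2890 + 48)**2 = (135519/2890)**2 = 18365399361/8352100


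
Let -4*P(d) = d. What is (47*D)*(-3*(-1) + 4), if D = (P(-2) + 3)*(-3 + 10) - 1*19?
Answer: 3619/2 ≈ 1809.5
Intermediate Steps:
P(d) = -d/4
D = 11/2 (D = (-1/4*(-2) + 3)*(-3 + 10) - 1*19 = (1/2 + 3)*7 - 19 = (7/2)*7 - 19 = 49/2 - 19 = 11/2 ≈ 5.5000)
(47*D)*(-3*(-1) + 4) = (47*(11/2))*(-3*(-1) + 4) = 517*(3 + 4)/2 = (517/2)*7 = 3619/2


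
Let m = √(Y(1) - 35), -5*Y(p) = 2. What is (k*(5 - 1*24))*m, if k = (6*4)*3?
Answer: -1368*I*√885/5 ≈ -8139.3*I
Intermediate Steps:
Y(p) = -⅖ (Y(p) = -⅕*2 = -⅖)
k = 72 (k = 24*3 = 72)
m = I*√885/5 (m = √(-⅖ - 35) = √(-177/5) = I*√885/5 ≈ 5.9498*I)
(k*(5 - 1*24))*m = (72*(5 - 1*24))*(I*√885/5) = (72*(5 - 24))*(I*√885/5) = (72*(-19))*(I*√885/5) = -1368*I*√885/5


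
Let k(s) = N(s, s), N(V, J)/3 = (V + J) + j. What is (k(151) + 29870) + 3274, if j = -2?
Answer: 34044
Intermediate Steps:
N(V, J) = -6 + 3*J + 3*V (N(V, J) = 3*((V + J) - 2) = 3*((J + V) - 2) = 3*(-2 + J + V) = -6 + 3*J + 3*V)
k(s) = -6 + 6*s (k(s) = -6 + 3*s + 3*s = -6 + 6*s)
(k(151) + 29870) + 3274 = ((-6 + 6*151) + 29870) + 3274 = ((-6 + 906) + 29870) + 3274 = (900 + 29870) + 3274 = 30770 + 3274 = 34044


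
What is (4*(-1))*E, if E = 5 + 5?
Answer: -40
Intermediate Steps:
E = 10
(4*(-1))*E = (4*(-1))*10 = -4*10 = -40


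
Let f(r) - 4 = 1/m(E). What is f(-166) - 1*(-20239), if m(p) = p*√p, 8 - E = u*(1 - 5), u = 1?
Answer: 20243 + √3/72 ≈ 20243.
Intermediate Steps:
E = 12 (E = 8 - (1 - 5) = 8 - (-4) = 8 - 1*(-4) = 8 + 4 = 12)
m(p) = p^(3/2)
f(r) = 4 + √3/72 (f(r) = 4 + 1/(12^(3/2)) = 4 + 1/(24*√3) = 4 + √3/72)
f(-166) - 1*(-20239) = (4 + √3/72) - 1*(-20239) = (4 + √3/72) + 20239 = 20243 + √3/72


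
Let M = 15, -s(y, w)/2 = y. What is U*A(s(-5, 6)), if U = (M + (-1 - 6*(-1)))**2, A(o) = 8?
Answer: 3200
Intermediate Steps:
s(y, w) = -2*y
U = 400 (U = (15 + (-1 - 6*(-1)))**2 = (15 + (-1 - 1*(-6)))**2 = (15 + (-1 + 6))**2 = (15 + 5)**2 = 20**2 = 400)
U*A(s(-5, 6)) = 400*8 = 3200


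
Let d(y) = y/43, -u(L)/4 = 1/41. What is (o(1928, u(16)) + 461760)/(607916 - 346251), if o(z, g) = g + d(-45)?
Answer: 814080863/461315395 ≈ 1.7647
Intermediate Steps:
u(L) = -4/41
d(y) = y/43 (d(y) = y*(1/43) = y/43)
o(z, g) = -45/43 + g (o(z, g) = g + (1/43)*(-45) = g - 45/43 = -45/43 + g)
(o(1928, u(16)) + 461760)/(607916 - 346251) = ((-45/43 - 4/41) + 461760)/(607916 - 346251) = (-2017/1763 + 461760)/261665 = (814080863/1763)*(1/261665) = 814080863/461315395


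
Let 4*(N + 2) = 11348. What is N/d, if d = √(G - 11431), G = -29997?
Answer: -2835*I*√10357/20714 ≈ -13.929*I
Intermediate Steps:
N = 2835 (N = -2 + (¼)*11348 = -2 + 2837 = 2835)
d = 2*I*√10357 (d = √(-29997 - 11431) = √(-41428) = 2*I*√10357 ≈ 203.54*I)
N/d = 2835/((2*I*√10357)) = 2835*(-I*√10357/20714) = -2835*I*√10357/20714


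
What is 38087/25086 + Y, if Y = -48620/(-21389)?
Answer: 2034324163/536564454 ≈ 3.7914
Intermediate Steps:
Y = 48620/21389 (Y = -48620*(-1/21389) = 48620/21389 ≈ 2.2731)
38087/25086 + Y = 38087/25086 + 48620/21389 = 2034324163/536564454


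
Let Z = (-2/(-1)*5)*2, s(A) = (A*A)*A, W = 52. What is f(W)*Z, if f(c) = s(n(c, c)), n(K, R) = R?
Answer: 2812160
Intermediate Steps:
s(A) = A**3 (s(A) = A**2*A = A**3)
f(c) = c**3
Z = 20 (Z = (-2*(-1)*5)*2 = (2*5)*2 = 10*2 = 20)
f(W)*Z = 52**3*20 = 140608*20 = 2812160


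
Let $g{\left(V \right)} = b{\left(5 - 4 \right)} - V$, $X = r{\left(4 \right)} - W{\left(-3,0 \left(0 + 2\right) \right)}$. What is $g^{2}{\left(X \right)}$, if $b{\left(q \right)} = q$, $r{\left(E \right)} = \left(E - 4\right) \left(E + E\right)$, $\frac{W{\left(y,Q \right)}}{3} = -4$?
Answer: $121$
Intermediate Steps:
$W{\left(y,Q \right)} = -12$ ($W{\left(y,Q \right)} = 3 \left(-4\right) = -12$)
$r{\left(E \right)} = 2 E \left(-4 + E\right)$ ($r{\left(E \right)} = \left(-4 + E\right) 2 E = 2 E \left(-4 + E\right)$)
$X = 12$ ($X = 2 \cdot 4 \left(-4 + 4\right) - -12 = 2 \cdot 4 \cdot 0 + 12 = 0 + 12 = 12$)
$g{\left(V \right)} = 1 - V$ ($g{\left(V \right)} = \left(5 - 4\right) - V = 1 - V$)
$g^{2}{\left(X \right)} = \left(1 - 12\right)^{2} = \left(-11\right)^{2} = 121$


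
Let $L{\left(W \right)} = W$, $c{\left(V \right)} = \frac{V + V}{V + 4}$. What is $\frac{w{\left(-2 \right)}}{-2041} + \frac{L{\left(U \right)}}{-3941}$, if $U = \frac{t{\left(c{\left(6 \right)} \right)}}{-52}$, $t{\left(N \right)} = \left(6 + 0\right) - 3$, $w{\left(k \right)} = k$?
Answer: $\frac{31999}{32174324} \approx 0.00099455$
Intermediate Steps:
$c{\left(V \right)} = \frac{2 V}{4 + V}$
$t{\left(N \right)} = 3$ ($t{\left(N \right)} = 6 - 3 = 3$)
$U = - \frac{3}{52}$ ($U = \frac{3}{-52} = 3 \left(- \frac{1}{52}\right) = - \frac{3}{52} \approx -0.057692$)
$\frac{w{\left(-2 \right)}}{-2041} + \frac{L{\left(U \right)}}{-3941} = - \frac{2}{-2041} - \frac{3}{52 \left(-3941\right)} = \left(-2\right) \left(- \frac{1}{2041}\right) - - \frac{3}{204932} = \frac{2}{2041} + \frac{3}{204932} = \frac{31999}{32174324}$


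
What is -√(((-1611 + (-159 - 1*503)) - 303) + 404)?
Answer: -2*I*√543 ≈ -46.605*I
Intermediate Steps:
-√(((-1611 + (-159 - 1*503)) - 303) + 404) = -√(((-1611 + (-159 - 503)) - 303) + 404) = -√(((-1611 - 662) - 303) + 404) = -√((-2273 - 303) + 404) = -√(-2576 + 404) = -√(-2172) = -2*I*√543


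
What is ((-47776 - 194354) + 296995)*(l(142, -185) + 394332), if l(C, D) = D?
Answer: 21624875155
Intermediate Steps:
((-47776 - 194354) + 296995)*(l(142, -185) + 394332) = ((-47776 - 194354) + 296995)*(-185 + 394332) = (-242130 + 296995)*394147 = 54865*394147 = 21624875155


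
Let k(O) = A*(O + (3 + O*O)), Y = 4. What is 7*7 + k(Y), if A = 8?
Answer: 233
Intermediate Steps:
k(O) = 24 + 8*O + 8*O² (k(O) = 8*(O + (3 + O*O)) = 8*(O + (3 + O²)) = 8*(3 + O + O²) = 24 + 8*O + 8*O²)
7*7 + k(Y) = 7*7 + (24 + 8*4 + 8*4²) = 49 + (24 + 32 + 8*16) = 49 + (24 + 32 + 128) = 49 + 184 = 233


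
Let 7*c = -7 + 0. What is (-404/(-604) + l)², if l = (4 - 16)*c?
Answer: 3659569/22801 ≈ 160.50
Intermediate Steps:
c = -1 (c = (-7 + 0)/7 = (⅐)*(-7) = -1)
l = 12 (l = (4 - 16)*(-1) = -12*(-1) = 12)
(-404/(-604) + l)² = (-404/(-604) + 12)² = (-404*(-1/604) + 12)² = (101/151 + 12)² = (1913/151)² = 3659569/22801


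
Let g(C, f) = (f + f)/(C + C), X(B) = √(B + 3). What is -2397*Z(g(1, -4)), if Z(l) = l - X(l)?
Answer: 9588 + 2397*I ≈ 9588.0 + 2397.0*I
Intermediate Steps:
X(B) = √(3 + B)
g(C, f) = f/C (g(C, f) = (2*f)/((2*C)) = (2*f)*(1/(2*C)) = f/C)
Z(l) = l - √(3 + l)
-2397*Z(g(1, -4)) = -2397*(-4/1 - √(3 - 4/1)) = -2397*(-4*1 - √(3 - 4*1)) = -2397*(-4 - √(3 - 4)) = -2397*(-4 - √(-1)) = -2397*(-4 - I) = 9588 + 2397*I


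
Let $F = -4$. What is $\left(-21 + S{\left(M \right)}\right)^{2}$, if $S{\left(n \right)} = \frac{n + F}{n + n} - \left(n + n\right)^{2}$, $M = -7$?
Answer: $\frac{9162729}{196} \approx 46749.0$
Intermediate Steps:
$S{\left(n \right)} = - 4 n^{2} + \frac{-4 + n}{2 n}$ ($S{\left(n \right)} = \frac{n - 4}{n + n} - \left(n + n\right)^{2} = \frac{-4 + n}{2 n} - \left(2 n\right)^{2} = \left(-4 + n\right) \frac{1}{2 n} - 4 n^{2} = \frac{-4 + n}{2 n} - 4 n^{2} = - 4 n^{2} + \frac{-4 + n}{2 n}$)
$\left(-21 + S{\left(M \right)}\right)^{2} = \left(-21 + \frac{-4 - 7 - 8 \left(-7\right)^{3}}{2 \left(-7\right)}\right)^{2} = \left(-21 + \frac{1}{2} \left(- \frac{1}{7}\right) \left(-4 - 7 - -2744\right)\right)^{2} = \left(-21 + \frac{1}{2} \left(- \frac{1}{7}\right) \left(-4 - 7 + 2744\right)\right)^{2} = \left(-21 + \frac{1}{2} \left(- \frac{1}{7}\right) 2733\right)^{2} = \left(-21 - \frac{2733}{14}\right)^{2} = \left(- \frac{3027}{14}\right)^{2} = \frac{9162729}{196}$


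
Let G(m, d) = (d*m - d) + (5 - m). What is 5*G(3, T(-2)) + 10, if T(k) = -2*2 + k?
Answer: -40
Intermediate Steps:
T(k) = -4 + k
G(m, d) = 5 - d - m + d*m (G(m, d) = (-d + d*m) + (5 - m) = 5 - d - m + d*m)
5*G(3, T(-2)) + 10 = 5*(5 - (-4 - 2) - 1*3 + (-4 - 2)*3) + 10 = 5*(5 - 1*(-6) - 3 - 6*3) + 10 = 5*(5 + 6 - 3 - 18) + 10 = 5*(-10) + 10 = -50 + 10 = -40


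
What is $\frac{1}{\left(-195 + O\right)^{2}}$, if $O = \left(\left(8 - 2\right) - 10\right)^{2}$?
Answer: $\frac{1}{32041} \approx 3.121 \cdot 10^{-5}$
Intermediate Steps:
$O = 16$ ($O = \left(\left(8 - 2\right) - 10\right)^{2} = \left(6 - 10\right)^{2} = \left(-4\right)^{2} = 16$)
$\frac{1}{\left(-195 + O\right)^{2}} = \frac{1}{\left(-195 + 16\right)^{2}} = \frac{1}{\left(-179\right)^{2}} = \frac{1}{32041}$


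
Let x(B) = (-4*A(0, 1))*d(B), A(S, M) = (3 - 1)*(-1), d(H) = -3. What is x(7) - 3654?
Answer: -3678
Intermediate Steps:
A(S, M) = -2 (A(S, M) = 2*(-1) = -2)
x(B) = -24 (x(B) = -4*(-2)*(-3) = 8*(-3) = -24)
x(7) - 3654 = -24 - 3654 = -3678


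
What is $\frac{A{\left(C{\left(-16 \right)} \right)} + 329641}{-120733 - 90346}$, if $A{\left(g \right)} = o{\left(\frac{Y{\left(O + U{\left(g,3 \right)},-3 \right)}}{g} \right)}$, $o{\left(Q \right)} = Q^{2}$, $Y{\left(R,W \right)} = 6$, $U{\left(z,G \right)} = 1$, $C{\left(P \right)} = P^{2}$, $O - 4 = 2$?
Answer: $- \frac{5400838153}{3458318336} \approx -1.5617$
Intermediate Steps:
$O = 6$ ($O = 4 + 2 = 6$)
$A{\left(g \right)} = \frac{36}{g^{2}}$ ($A{\left(g \right)} = \left(\frac{6}{g}\right)^{2} = \frac{36}{g^{2}}$)
$\frac{A{\left(C{\left(-16 \right)} \right)} + 329641}{-120733 - 90346} = \frac{\frac{36}{65536} + 329641}{-120733 - 90346} = \frac{\frac{36}{65536} + 329641}{-211079} = \left(36 \cdot \frac{1}{65536} + 329641\right) \left(- \frac{1}{211079}\right) = \left(\frac{9}{16384} + 329641\right) \left(- \frac{1}{211079}\right) = \frac{5400838153}{16384} \left(- \frac{1}{211079}\right) = - \frac{5400838153}{3458318336}$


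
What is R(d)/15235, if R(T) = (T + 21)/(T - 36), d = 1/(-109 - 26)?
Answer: -2834/74057335 ≈ -3.8268e-5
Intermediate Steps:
d = -1/135 (d = 1/(-135) = -1/135 ≈ -0.0074074)
R(T) = (21 + T)/(-36 + T)
R(d)/15235 = ((21 - 1/135)/(-36 - 1/135))/15235 = ((2834/135)/(-4861/135))*(1/15235) = -135/4861*2834/135*(1/15235) = -2834/4861*1/15235 = -2834/74057335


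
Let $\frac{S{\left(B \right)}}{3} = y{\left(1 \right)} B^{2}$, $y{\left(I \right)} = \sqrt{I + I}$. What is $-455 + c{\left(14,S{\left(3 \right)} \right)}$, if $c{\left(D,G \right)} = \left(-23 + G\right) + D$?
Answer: $-464 + 27 \sqrt{2} \approx -425.82$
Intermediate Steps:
$y{\left(I \right)} = \sqrt{2} \sqrt{I}$ ($y{\left(I \right)} = \sqrt{2 I} = \sqrt{2} \sqrt{I}$)
$S{\left(B \right)} = 3 \sqrt{2} B^{2}$ ($S{\left(B \right)} = 3 \sqrt{2} \sqrt{1} B^{2} = 3 \sqrt{2} \cdot 1 B^{2} = 3 \sqrt{2} B^{2}$)
$c{\left(D,G \right)} = -23 + D + G$
$-455 + c{\left(14,S{\left(3 \right)} \right)} = -455 + \left(-23 + 14 + 3 \sqrt{2} \cdot 3^{2}\right) = -455 + \left(-23 + 14 + 3 \sqrt{2} \cdot 9\right) = -455 + \left(-23 + 14 + 27 \sqrt{2}\right) = -455 - \left(9 - 27 \sqrt{2}\right) = -464 + 27 \sqrt{2}$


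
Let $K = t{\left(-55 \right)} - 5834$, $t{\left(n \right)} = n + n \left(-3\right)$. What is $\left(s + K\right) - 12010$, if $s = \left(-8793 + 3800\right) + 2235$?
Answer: $-20492$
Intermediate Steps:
$t{\left(n \right)} = - 2 n$ ($t{\left(n \right)} = n - 3 n = - 2 n$)
$s = -2758$ ($s = -4993 + 2235 = -2758$)
$K = -5724$ ($K = \left(-2\right) \left(-55\right) - 5834 = 110 - 5834 = -5724$)
$\left(s + K\right) - 12010 = \left(-2758 - 5724\right) - 12010 = -8482 - 12010 = -20492$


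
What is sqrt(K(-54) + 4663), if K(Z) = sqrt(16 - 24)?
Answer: sqrt(4663 + 2*I*sqrt(2)) ≈ 68.286 + 0.0207*I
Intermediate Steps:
K(Z) = 2*I*sqrt(2) (K(Z) = sqrt(-8) = 2*I*sqrt(2))
sqrt(K(-54) + 4663) = sqrt(2*I*sqrt(2) + 4663) = sqrt(4663 + 2*I*sqrt(2))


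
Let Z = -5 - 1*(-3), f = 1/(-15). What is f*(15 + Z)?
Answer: -13/15 ≈ -0.86667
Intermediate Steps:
f = -1/15 ≈ -0.066667
Z = -2 (Z = -5 + 3 = -2)
f*(15 + Z) = -(15 - 2)/15 = -1/15*13 = -13/15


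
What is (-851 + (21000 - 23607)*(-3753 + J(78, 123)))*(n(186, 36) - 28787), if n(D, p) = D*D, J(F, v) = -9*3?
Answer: 57239614681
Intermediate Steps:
J(F, v) = -27
n(D, p) = D²
(-851 + (21000 - 23607)*(-3753 + J(78, 123)))*(n(186, 36) - 28787) = (-851 + (21000 - 23607)*(-3753 - 27))*(186² - 28787) = (-851 - 2607*(-3780))*(34596 - 28787) = (-851 + 9854460)*5809 = 9853609*5809 = 57239614681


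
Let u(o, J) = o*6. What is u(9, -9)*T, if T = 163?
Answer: 8802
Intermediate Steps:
u(o, J) = 6*o
u(9, -9)*T = (6*9)*163 = 54*163 = 8802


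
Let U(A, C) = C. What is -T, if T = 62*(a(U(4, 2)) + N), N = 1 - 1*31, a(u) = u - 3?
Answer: 1922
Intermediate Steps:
a(u) = -3 + u
N = -30 (N = 1 - 31 = -30)
T = -1922 (T = 62*((-3 + 2) - 30) = 62*(-1 - 30) = 62*(-31) = -1922)
-T = -1*(-1922) = 1922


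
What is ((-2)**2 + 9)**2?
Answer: 169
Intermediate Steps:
((-2)**2 + 9)**2 = (4 + 9)**2 = 13**2 = 169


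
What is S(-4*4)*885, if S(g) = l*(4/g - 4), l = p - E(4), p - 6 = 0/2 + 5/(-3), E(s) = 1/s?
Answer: -245735/16 ≈ -15358.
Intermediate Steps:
p = 13/3 (p = 6 + (0/2 + 5/(-3)) = 6 + (0*(1/2) + 5*(-1/3)) = 6 + (0 - 5/3) = 6 - 5/3 = 13/3 ≈ 4.3333)
l = 49/12 (l = 13/3 - 1/4 = 49/12 ≈ 4.0833)
S(g) = -49/3 + 49/(3*g) (S(g) = 49*(4/g - 4)/12 = 49*(-4 + 4/g)/12 = -49/3 + 49/(3*g))
S(-4*4)*885 = (49*(1 - (-4)*4)/(3*((-4*4))))*885 = ((49/3)*(1 - 1*(-16))/(-16))*885 = ((49/3)*(-1/16)*(1 + 16))*885 = ((49/3)*(-1/16)*17)*885 = -833/48*885 = -245735/16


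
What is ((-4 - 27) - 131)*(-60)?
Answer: 9720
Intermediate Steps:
((-4 - 27) - 131)*(-60) = (-31 - 131)*(-60) = -162*(-60) = 9720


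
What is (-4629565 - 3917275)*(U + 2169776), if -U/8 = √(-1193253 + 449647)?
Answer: -18544728307840 + 68374720*I*√743606 ≈ -1.8545e+13 + 5.8961e+10*I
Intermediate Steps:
U = -8*I*√743606 (U = -8*√(-1193253 + 449647) = -8*I*√743606 ≈ -6898.6*I)
(-4629565 - 3917275)*(U + 2169776) = (-4629565 - 3917275)*(-8*I*√743606 + 2169776) = -8546840*(2169776 - 8*I*√743606) = -18544728307840 + 68374720*I*√743606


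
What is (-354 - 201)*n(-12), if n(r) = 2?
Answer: -1110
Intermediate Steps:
(-354 - 201)*n(-12) = (-354 - 201)*2 = -555*2 = -1110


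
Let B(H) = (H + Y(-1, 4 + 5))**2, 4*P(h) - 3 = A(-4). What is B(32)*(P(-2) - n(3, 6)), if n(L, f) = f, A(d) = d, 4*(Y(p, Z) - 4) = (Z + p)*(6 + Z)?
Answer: -27225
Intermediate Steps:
Y(p, Z) = 4 + (6 + Z)*(Z + p)/4 (Y(p, Z) = 4 + ((Z + p)*(6 + Z))/4 = 4 + ((6 + Z)*(Z + p))/4 = 4 + (6 + Z)*(Z + p)/4)
P(h) = -1/4 (P(h) = 3/4 + (1/4)*(-4) = 3/4 - 1 = -1/4)
B(H) = (34 + H)**2 (B(H) = (H + (4 + (4 + 5)**2/4 + 3*(4 + 5)/2 + (3/2)*(-1) + (1/4)*(4 + 5)*(-1)))**2 = (H + (4 + (1/4)*9**2 + (3/2)*9 - 3/2 + (1/4)*9*(-1)))**2 = (H + (4 + (1/4)*81 + 27/2 - 3/2 - 9/4))**2 = (H + (4 + 81/4 + 27/2 - 3/2 - 9/4))**2 = (H + 34)**2 = (34 + H)**2)
B(32)*(P(-2) - n(3, 6)) = (34 + 32)**2*(-1/4 - 1*6) = 66**2*(-1/4 - 6) = 4356*(-25/4) = -27225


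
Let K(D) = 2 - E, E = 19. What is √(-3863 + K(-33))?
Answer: 2*I*√970 ≈ 62.29*I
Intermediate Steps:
K(D) = -17 (K(D) = 2 - 1*19 = 2 - 19 = -17)
√(-3863 + K(-33)) = √(-3863 - 17) = √(-3880) = 2*I*√970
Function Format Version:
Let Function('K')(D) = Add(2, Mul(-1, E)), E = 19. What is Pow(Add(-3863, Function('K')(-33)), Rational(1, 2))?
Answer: Mul(2, I, Pow(970, Rational(1, 2))) ≈ Mul(62.290, I)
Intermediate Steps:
Function('K')(D) = -17 (Function('K')(D) = Add(2, Mul(-1, 19)) = Add(2, -19) = -17)
Pow(Add(-3863, Function('K')(-33)), Rational(1, 2)) = Pow(Add(-3863, -17), Rational(1, 2)) = Pow(-3880, Rational(1, 2)) = Mul(2, I, Pow(970, Rational(1, 2)))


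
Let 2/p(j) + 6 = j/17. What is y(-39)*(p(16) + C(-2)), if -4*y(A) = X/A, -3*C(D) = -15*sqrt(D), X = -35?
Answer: 595/6708 - 175*I*sqrt(2)/156 ≈ 0.0887 - 1.5865*I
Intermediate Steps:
p(j) = 2/(-6 + j/17)
C(D) = 5*sqrt(D) (C(D) = -(-5)*sqrt(D) = 5*sqrt(D))
y(A) = 35/(4*A) (y(A) = -(-35)/(4*A) = 35/(4*A))
y(-39)*(p(16) + C(-2)) = ((35/4)/(-39))*(34/(-102 + 16) + 5*sqrt(-2)) = ((35/4)*(-1/39))*(34/(-86) + 5*(I*sqrt(2))) = -35*(34*(-1/86) + 5*I*sqrt(2))/156 = -35*(-17/43 + 5*I*sqrt(2))/156 = 595/6708 - 175*I*sqrt(2)/156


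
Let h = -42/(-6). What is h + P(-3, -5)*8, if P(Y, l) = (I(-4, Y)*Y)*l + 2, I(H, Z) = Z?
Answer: -337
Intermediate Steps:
h = 7 (h = -42*(-⅙) = 7)
P(Y, l) = 2 + l*Y² (P(Y, l) = (Y*Y)*l + 2 = Y²*l + 2 = l*Y² + 2 = 2 + l*Y²)
h + P(-3, -5)*8 = 7 + (2 - 5*(-3)²)*8 = 7 + (2 - 5*9)*8 = 7 + (2 - 45)*8 = 7 - 43*8 = 7 - 344 = -337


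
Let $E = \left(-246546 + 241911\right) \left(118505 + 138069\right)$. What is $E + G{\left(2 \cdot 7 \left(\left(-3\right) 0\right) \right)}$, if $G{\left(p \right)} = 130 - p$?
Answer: $-1189220360$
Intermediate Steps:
$E = -1189220490$ ($E = \left(-4635\right) 256574 = -1189220490$)
$E + G{\left(2 \cdot 7 \left(\left(-3\right) 0\right) \right)} = -1189220490 + \left(130 - 2 \cdot 7 \left(\left(-3\right) 0\right)\right) = -1189220490 + \left(130 - 14 \cdot 0\right) = -1189220490 + \left(130 - 0\right) = -1189220490 + \left(130 + 0\right) = -1189220490 + 130 = -1189220360$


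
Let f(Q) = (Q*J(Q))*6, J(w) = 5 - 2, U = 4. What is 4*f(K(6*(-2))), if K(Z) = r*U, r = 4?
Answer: 1152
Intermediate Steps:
J(w) = 3
K(Z) = 16 (K(Z) = 4*4 = 16)
f(Q) = 18*Q (f(Q) = (Q*3)*6 = (3*Q)*6 = 18*Q)
4*f(K(6*(-2))) = 4*(18*16) = 4*288 = 1152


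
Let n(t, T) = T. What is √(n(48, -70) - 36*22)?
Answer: I*√862 ≈ 29.36*I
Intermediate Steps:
√(n(48, -70) - 36*22) = √(-70 - 36*22) = √(-70 - 792) = √(-862) = I*√862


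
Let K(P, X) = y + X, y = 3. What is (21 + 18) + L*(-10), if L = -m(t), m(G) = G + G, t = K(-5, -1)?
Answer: 79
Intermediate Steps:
K(P, X) = 3 + X
t = 2 (t = 3 - 1 = 2)
m(G) = 2*G
L = -4 (L = -2*2 = -1*4 = -4)
(21 + 18) + L*(-10) = (21 + 18) - 4*(-10) = 39 + 40 = 79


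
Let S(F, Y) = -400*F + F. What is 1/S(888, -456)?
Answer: -1/354312 ≈ -2.8224e-6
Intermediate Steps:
S(F, Y) = -399*F
1/S(888, -456) = 1/(-399*888) = 1/(-354312) = -1/354312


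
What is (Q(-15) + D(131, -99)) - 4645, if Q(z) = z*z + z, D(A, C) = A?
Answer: -4304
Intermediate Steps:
Q(z) = z + z² (Q(z) = z² + z = z + z²)
(Q(-15) + D(131, -99)) - 4645 = (-15*(1 - 15) + 131) - 4645 = (-15*(-14) + 131) - 4645 = (210 + 131) - 4645 = 341 - 4645 = -4304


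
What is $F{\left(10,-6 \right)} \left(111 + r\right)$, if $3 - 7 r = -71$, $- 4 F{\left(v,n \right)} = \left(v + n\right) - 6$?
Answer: $\frac{851}{14} \approx 60.786$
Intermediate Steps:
$F{\left(v,n \right)} = \frac{3}{2} - \frac{n}{4} - \frac{v}{4}$ ($F{\left(v,n \right)} = - \frac{\left(v + n\right) - 6}{4} = - \frac{\left(n + v\right) - 6}{4} = - \frac{-6 + n + v}{4} = \frac{3}{2} - \frac{n}{4} - \frac{v}{4}$)
$r = \frac{74}{7}$ ($r = \frac{3}{7} - - \frac{71}{7} = \frac{3}{7} + \frac{71}{7} = \frac{74}{7} \approx 10.571$)
$F{\left(10,-6 \right)} \left(111 + r\right) = \left(\frac{3}{2} - - \frac{3}{2} - \frac{5}{2}\right) \left(111 + \frac{74}{7}\right) = \left(\frac{3}{2} + \frac{3}{2} - \frac{5}{2}\right) \frac{851}{7} = \frac{1}{2} \cdot \frac{851}{7} = \frac{851}{14}$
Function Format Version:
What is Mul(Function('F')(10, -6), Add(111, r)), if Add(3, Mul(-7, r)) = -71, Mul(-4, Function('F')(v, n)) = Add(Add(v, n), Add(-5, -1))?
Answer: Rational(851, 14) ≈ 60.786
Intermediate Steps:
Function('F')(v, n) = Add(Rational(3, 2), Mul(Rational(-1, 4), n), Mul(Rational(-1, 4), v)) (Function('F')(v, n) = Mul(Rational(-1, 4), Add(Add(v, n), Add(-5, -1))) = Mul(Rational(-1, 4), Add(Add(n, v), -6)) = Mul(Rational(-1, 4), Add(-6, n, v)) = Add(Rational(3, 2), Mul(Rational(-1, 4), n), Mul(Rational(-1, 4), v)))
r = Rational(74, 7) (r = Add(Rational(3, 7), Mul(Rational(-1, 7), -71)) = Add(Rational(3, 7), Rational(71, 7)) = Rational(74, 7) ≈ 10.571)
Mul(Function('F')(10, -6), Add(111, r)) = Mul(Add(Rational(3, 2), Mul(Rational(-1, 4), -6), Mul(Rational(-1, 4), 10)), Add(111, Rational(74, 7))) = Mul(Add(Rational(3, 2), Rational(3, 2), Rational(-5, 2)), Rational(851, 7)) = Mul(Rational(1, 2), Rational(851, 7)) = Rational(851, 14)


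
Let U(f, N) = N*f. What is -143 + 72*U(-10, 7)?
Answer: -5183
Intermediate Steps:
-143 + 72*U(-10, 7) = -143 + 72*(7*(-10)) = -143 + 72*(-70) = -143 - 5040 = -5183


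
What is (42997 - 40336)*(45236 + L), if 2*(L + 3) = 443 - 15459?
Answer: 100386225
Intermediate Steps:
L = -7511 (L = -3 + (443 - 15459)/2 = -3 + (½)*(-15016) = -3 - 7508 = -7511)
(42997 - 40336)*(45236 + L) = (42997 - 40336)*(45236 - 7511) = 2661*37725 = 100386225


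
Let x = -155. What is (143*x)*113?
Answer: -2504645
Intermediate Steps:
(143*x)*113 = (143*(-155))*113 = -22165*113 = -2504645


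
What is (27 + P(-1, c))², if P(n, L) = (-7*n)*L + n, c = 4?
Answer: 2916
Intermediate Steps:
P(n, L) = n - 7*L*n (P(n, L) = -7*L*n + n = n - 7*L*n)
(27 + P(-1, c))² = (27 - (1 - 7*4))² = (27 - (1 - 28))² = (27 - 1*(-27))² = (27 + 27)² = 54² = 2916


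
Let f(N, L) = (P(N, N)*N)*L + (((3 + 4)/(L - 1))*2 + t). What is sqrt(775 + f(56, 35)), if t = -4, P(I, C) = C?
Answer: sqrt(31943578)/17 ≈ 332.46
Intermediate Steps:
f(N, L) = -4 + 14/(-1 + L) + L*N**2 (f(N, L) = (N*N)*L + (((3 + 4)/(L - 1))*2 - 4) = N**2*L + ((7/(-1 + L))*2 - 4) = L*N**2 + (14/(-1 + L) - 4) = L*N**2 + (-4 + 14/(-1 + L)) = -4 + 14/(-1 + L) + L*N**2)
sqrt(775 + f(56, 35)) = sqrt(775 + (18 - 4*35 + 35**2*56**2 - 1*35*56**2)/(-1 + 35)) = sqrt(775 + (18 - 140 + 1225*3136 - 1*35*3136)/34) = sqrt(775 + (18 - 140 + 3841600 - 109760)/34) = sqrt(775 + (1/34)*3731718) = sqrt(775 + 1865859/17) = sqrt(1879034/17) = sqrt(31943578)/17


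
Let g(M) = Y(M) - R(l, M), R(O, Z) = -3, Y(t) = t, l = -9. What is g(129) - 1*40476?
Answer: -40344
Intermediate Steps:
g(M) = 3 + M (g(M) = M - 1*(-3) = M + 3 = 3 + M)
g(129) - 1*40476 = (3 + 129) - 1*40476 = 132 - 40476 = -40344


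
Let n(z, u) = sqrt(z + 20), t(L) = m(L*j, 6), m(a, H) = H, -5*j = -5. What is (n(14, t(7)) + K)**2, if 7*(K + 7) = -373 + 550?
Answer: 18050/49 + 256*sqrt(34)/7 ≈ 581.61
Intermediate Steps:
j = 1 (j = -1/5*(-5) = 1)
t(L) = 6
n(z, u) = sqrt(20 + z)
K = 128/7 (K = -7 + (-373 + 550)/7 = -7 + (1/7)*177 = -7 + 177/7 = 128/7 ≈ 18.286)
(n(14, t(7)) + K)**2 = (sqrt(20 + 14) + 128/7)**2 = (sqrt(34) + 128/7)**2 = (128/7 + sqrt(34))**2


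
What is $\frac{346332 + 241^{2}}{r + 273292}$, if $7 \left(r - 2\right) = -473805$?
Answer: $\frac{2830891}{1439253} \approx 1.9669$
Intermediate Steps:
$r = - \frac{473791}{7}$ ($r = 2 + \frac{1}{7} \left(-473805\right) = 2 - \frac{473805}{7} = - \frac{473791}{7} \approx -67684.0$)
$\frac{346332 + 241^{2}}{r + 273292} = \frac{346332 + 241^{2}}{- \frac{473791}{7} + 273292} = \frac{346332 + 58081}{\frac{1439253}{7}} = 404413 \cdot \frac{7}{1439253} = \frac{2830891}{1439253}$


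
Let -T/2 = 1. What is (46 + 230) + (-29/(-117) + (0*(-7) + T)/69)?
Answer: 743305/2691 ≈ 276.22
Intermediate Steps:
T = -2 (T = -2*1 = -2)
(46 + 230) + (-29/(-117) + (0*(-7) + T)/69) = (46 + 230) + (-29/(-117) + (0*(-7) - 2)/69) = 276 + (-29*(-1/117) + (0 - 2)*(1/69)) = 276 + (29/117 - 2*1/69) = 276 + (29/117 - 2/69) = 276 + 589/2691 = 743305/2691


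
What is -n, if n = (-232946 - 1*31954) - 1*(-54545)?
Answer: 210355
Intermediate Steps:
n = -210355 (n = (-232946 - 31954) + 54545 = -264900 + 54545 = -210355)
-n = -1*(-210355) = 210355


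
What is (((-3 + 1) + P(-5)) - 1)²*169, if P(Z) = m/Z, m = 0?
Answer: 1521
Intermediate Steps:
P(Z) = 0 (P(Z) = 0/Z = 0)
(((-3 + 1) + P(-5)) - 1)²*169 = (((-3 + 1) + 0) - 1)²*169 = ((-2 + 0) - 1)²*169 = (-2 - 1)²*169 = (-3)²*169 = 9*169 = 1521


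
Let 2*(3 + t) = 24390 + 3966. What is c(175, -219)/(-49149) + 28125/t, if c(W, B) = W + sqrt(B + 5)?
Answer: 681400/344043 - I*sqrt(214)/49149 ≈ 1.9806 - 0.00029764*I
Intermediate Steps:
c(W, B) = W + sqrt(5 + B)
t = 14175 (t = -3 + (24390 + 3966)/2 = -3 + (1/2)*28356 = -3 + 14178 = 14175)
c(175, -219)/(-49149) + 28125/t = (175 + sqrt(5 - 219))/(-49149) + 28125/14175 = (175 + sqrt(-214))*(-1/49149) + 28125*(1/14175) = (175 + I*sqrt(214))*(-1/49149) + 125/63 = (-175/49149 - I*sqrt(214)/49149) + 125/63 = 681400/344043 - I*sqrt(214)/49149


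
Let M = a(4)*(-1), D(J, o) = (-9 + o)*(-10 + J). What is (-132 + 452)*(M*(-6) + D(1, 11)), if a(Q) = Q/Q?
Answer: -3840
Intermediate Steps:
a(Q) = 1
D(J, o) = (-10 + J)*(-9 + o)
M = -1 (M = 1*(-1) = -1)
(-132 + 452)*(M*(-6) + D(1, 11)) = (-132 + 452)*(-1*(-6) + (90 - 10*11 - 9*1 + 1*11)) = 320*(6 + (90 - 110 - 9 + 11)) = 320*(6 - 18) = 320*(-12) = -3840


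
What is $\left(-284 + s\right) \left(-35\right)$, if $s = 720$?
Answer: $-15260$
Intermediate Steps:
$\left(-284 + s\right) \left(-35\right) = \left(-284 + 720\right) \left(-35\right) = 436 \left(-35\right) = -15260$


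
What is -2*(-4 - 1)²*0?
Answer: 0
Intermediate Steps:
-2*(-4 - 1)²*0 = -2*(-5)²*0 = -2*25*0 = -50*0 = 0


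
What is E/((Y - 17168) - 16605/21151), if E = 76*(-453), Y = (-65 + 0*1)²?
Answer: 364093314/136886999 ≈ 2.6598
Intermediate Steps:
Y = 4225 (Y = (-65 + 0)² = (-65)² = 4225)
E = -34428
E/((Y - 17168) - 16605/21151) = -34428/((4225 - 17168) - 16605/21151) = -34428/(-12943 - 16605*1/21151) = -34428/(-12943 - 16605/21151) = -34428/(-273773998/21151) = -34428*(-21151/273773998) = 364093314/136886999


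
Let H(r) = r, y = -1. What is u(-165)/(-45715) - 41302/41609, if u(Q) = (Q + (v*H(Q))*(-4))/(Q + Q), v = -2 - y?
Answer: -755289981/760862174 ≈ -0.99268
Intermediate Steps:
v = -1 (v = -2 - 1*(-1) = -2 + 1 = -1)
u(Q) = 5/2 (u(Q) = (Q - Q*(-4))/(Q + Q) = (Q + 4*Q)/((2*Q)) = (5*Q)*(1/(2*Q)) = 5/2)
u(-165)/(-45715) - 41302/41609 = (5/2)/(-45715) - 41302/41609 = (5/2)*(-1/45715) - 41302*1/41609 = -1/18286 - 41302/41609 = -755289981/760862174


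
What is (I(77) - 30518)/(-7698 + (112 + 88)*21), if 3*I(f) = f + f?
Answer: 45700/5247 ≈ 8.7097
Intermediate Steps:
I(f) = 2*f/3 (I(f) = (f + f)/3 = (2*f)/3 = 2*f/3)
(I(77) - 30518)/(-7698 + (112 + 88)*21) = ((⅔)*77 - 30518)/(-7698 + (112 + 88)*21) = (154/3 - 30518)/(-7698 + 200*21) = -91400/(3*(-7698 + 4200)) = -91400/3/(-3498) = -91400/3*(-1/3498) = 45700/5247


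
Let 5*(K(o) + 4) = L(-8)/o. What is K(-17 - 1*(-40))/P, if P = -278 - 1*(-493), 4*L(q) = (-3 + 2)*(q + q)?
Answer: -456/24725 ≈ -0.018443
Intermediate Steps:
L(q) = -q/2 (L(q) = ((-3 + 2)*(q + q))/4 = (-2*q)/4 = -q/2)
K(o) = -4 + 4/(5*o) (K(o) = -4 + ((-½*(-8))/o)/5 = -4 + (4/o)/5 = -4 + 4/(5*o))
P = 215 (P = -278 + 493 = 215)
K(-17 - 1*(-40))/P = (-4 + 4/(5*(-17 - 1*(-40))))/215 = (-4 + 4/(5*(-17 + 40)))*(1/215) = (-4 + (⅘)/23)*(1/215) = (-4 + (⅘)*(1/23))*(1/215) = (-4 + 4/115)*(1/215) = -456/115*1/215 = -456/24725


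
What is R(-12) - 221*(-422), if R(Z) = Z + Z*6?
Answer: 93178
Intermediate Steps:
R(Z) = 7*Z (R(Z) = Z + 6*Z = 7*Z)
R(-12) - 221*(-422) = 7*(-12) - 221*(-422) = -84 + 93262 = 93178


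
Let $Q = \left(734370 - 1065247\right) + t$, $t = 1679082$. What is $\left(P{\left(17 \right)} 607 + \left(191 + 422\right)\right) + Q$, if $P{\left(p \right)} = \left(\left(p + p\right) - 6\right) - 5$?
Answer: $1362779$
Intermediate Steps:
$P{\left(p \right)} = -11 + 2 p$ ($P{\left(p \right)} = \left(2 p - 6\right) - 5 = \left(-6 + 2 p\right) - 5 = -11 + 2 p$)
$Q = 1348205$ ($Q = \left(734370 - 1065247\right) + 1679082 = -330877 + 1679082 = 1348205$)
$\left(P{\left(17 \right)} 607 + \left(191 + 422\right)\right) + Q = \left(\left(-11 + 2 \cdot 17\right) 607 + \left(191 + 422\right)\right) + 1348205 = \left(\left(-11 + 34\right) 607 + 613\right) + 1348205 = \left(23 \cdot 607 + 613\right) + 1348205 = \left(13961 + 613\right) + 1348205 = 14574 + 1348205 = 1362779$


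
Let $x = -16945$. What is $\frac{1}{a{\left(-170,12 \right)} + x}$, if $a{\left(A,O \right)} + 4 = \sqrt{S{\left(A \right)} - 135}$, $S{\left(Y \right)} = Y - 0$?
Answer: $- \frac{16949}{287268906} - \frac{i \sqrt{305}}{287268906} \approx -5.9 \cdot 10^{-5} - 6.0794 \cdot 10^{-8} i$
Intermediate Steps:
$S{\left(Y \right)} = Y$ ($S{\left(Y \right)} = Y + 0 = Y$)
$a{\left(A,O \right)} = -4 + \sqrt{-135 + A}$ ($a{\left(A,O \right)} = -4 + \sqrt{A - 135} = -4 + \sqrt{-135 + A}$)
$\frac{1}{a{\left(-170,12 \right)} + x} = \frac{1}{\left(-4 + \sqrt{-135 - 170}\right) - 16945} = \frac{1}{\left(-4 + \sqrt{-305}\right) - 16945} = \frac{1}{\left(-4 + i \sqrt{305}\right) - 16945} = \frac{1}{-16949 + i \sqrt{305}}$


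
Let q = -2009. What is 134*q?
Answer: -269206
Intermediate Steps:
134*q = 134*(-2009) = -269206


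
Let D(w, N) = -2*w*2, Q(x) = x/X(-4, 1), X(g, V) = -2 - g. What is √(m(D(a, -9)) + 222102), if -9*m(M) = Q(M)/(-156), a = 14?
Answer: √3040354005/117 ≈ 471.28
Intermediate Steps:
Q(x) = x/2 (Q(x) = x/(-2 - 1*(-4)) = x/(-2 + 4) = x/2)
D(w, N) = -4*w
m(M) = M/2808 (m(M) = -M/2/(9*(-156)) = -M/2*(-1)/(9*156) = -(-1)*M/2808 = M/2808)
√(m(D(a, -9)) + 222102) = √((-4*14)/2808 + 222102) = √((1/2808)*(-56) + 222102) = √(-7/351 + 222102) = √(77957795/351) = √3040354005/117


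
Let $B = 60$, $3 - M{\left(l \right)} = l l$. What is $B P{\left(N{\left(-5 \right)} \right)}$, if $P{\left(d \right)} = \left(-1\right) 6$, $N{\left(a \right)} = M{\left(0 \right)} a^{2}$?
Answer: $-360$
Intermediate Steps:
$M{\left(l \right)} = 3 - l^{2}$ ($M{\left(l \right)} = 3 - l l = 3 - l^{2}$)
$N{\left(a \right)} = 3 a^{2}$ ($N{\left(a \right)} = \left(3 - 0^{2}\right) a^{2} = \left(3 - 0\right) a^{2} = \left(3 + 0\right) a^{2} = 3 a^{2}$)
$P{\left(d \right)} = -6$
$B P{\left(N{\left(-5 \right)} \right)} = 60 \left(-6\right) = -360$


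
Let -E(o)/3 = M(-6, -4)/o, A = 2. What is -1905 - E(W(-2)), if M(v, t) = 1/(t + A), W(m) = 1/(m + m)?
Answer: -1899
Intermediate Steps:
W(m) = 1/(2*m)
M(v, t) = 1/(2 + t) (M(v, t) = 1/(t + 2) = 1/(2 + t))
E(o) = 3/(2*o) (E(o) = -3/((2 - 4)*o) = -3/((-2)*o) = -(-3)/(2*o) = 3/(2*o))
-1905 - E(W(-2)) = -1905 - 3/(2*((½)/(-2))) = -1905 - 3/(2*((½)*(-½))) = -1905 - 3/(2*(-¼)) = -1905 - 3*(-4)/2 = -1905 - 1*(-6) = -1905 + 6 = -1899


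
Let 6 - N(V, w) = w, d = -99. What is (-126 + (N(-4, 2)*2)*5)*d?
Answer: 8514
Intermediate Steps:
N(V, w) = 6 - w
(-126 + (N(-4, 2)*2)*5)*d = (-126 + ((6 - 1*2)*2)*5)*(-99) = (-126 + ((6 - 2)*2)*5)*(-99) = (-126 + (4*2)*5)*(-99) = (-126 + 8*5)*(-99) = (-126 + 40)*(-99) = -86*(-99) = 8514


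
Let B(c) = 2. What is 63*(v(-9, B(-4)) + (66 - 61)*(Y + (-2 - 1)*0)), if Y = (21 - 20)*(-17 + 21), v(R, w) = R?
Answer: 693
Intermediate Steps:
Y = 4 (Y = 1*4 = 4)
63*(v(-9, B(-4)) + (66 - 61)*(Y + (-2 - 1)*0)) = 63*(-9 + (66 - 61)*(4 + (-2 - 1)*0)) = 63*(-9 + 5*(4 - 3*0)) = 63*(-9 + 5*(4 + 0)) = 63*(-9 + 5*4) = 63*(-9 + 20) = 63*11 = 693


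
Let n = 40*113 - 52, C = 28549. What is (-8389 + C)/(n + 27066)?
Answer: 10080/15767 ≈ 0.63931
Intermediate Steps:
n = 4468 (n = 4520 - 52 = 4468)
(-8389 + C)/(n + 27066) = (-8389 + 28549)/(4468 + 27066) = 20160/31534 = 20160*(1/31534) = 10080/15767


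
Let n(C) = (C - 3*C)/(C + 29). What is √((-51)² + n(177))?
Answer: √27575778/103 ≈ 50.983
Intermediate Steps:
n(C) = -2*C/(29 + C) (n(C) = (-2*C)/(29 + C) = -2*C/(29 + C))
√((-51)² + n(177)) = √((-51)² - 2*177/(29 + 177)) = √(2601 - 2*177/206) = √(2601 - 2*177*1/206) = √(2601 - 177/103) = √(267726/103) = √27575778/103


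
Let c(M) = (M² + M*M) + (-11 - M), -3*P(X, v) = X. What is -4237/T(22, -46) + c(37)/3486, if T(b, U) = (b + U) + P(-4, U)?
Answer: 22246733/118524 ≈ 187.70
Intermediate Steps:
P(X, v) = -X/3
T(b, U) = 4/3 + U + b (T(b, U) = (b + U) - ⅓*(-4) = (U + b) + 4/3 = 4/3 + U + b)
c(M) = -11 - M + 2*M² (c(M) = (M² + M²) + (-11 - M) = 2*M² + (-11 - M) = -11 - M + 2*M²)
-4237/T(22, -46) + c(37)/3486 = -4237/(4/3 - 46 + 22) + (-11 - 1*37 + 2*37²)/3486 = -4237/(-68/3) + (-11 - 37 + 2*1369)*(1/3486) = -4237*(-3/68) + (-11 - 37 + 2738)*(1/3486) = 12711/68 + 2690*(1/3486) = 12711/68 + 1345/1743 = 22246733/118524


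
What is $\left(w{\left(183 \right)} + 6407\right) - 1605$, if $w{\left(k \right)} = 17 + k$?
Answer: $5002$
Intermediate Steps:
$\left(w{\left(183 \right)} + 6407\right) - 1605 = \left(\left(17 + 183\right) + 6407\right) - 1605 = \left(200 + 6407\right) - 1605 = 6607 - 1605 = 5002$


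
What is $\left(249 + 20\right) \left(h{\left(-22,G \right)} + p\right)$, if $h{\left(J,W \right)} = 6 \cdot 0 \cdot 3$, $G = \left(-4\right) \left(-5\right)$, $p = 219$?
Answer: $58911$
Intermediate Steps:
$G = 20$
$h{\left(J,W \right)} = 0$ ($h{\left(J,W \right)} = 0 \cdot 3 = 0$)
$\left(249 + 20\right) \left(h{\left(-22,G \right)} + p\right) = \left(249 + 20\right) \left(0 + 219\right) = 269 \cdot 219 = 58911$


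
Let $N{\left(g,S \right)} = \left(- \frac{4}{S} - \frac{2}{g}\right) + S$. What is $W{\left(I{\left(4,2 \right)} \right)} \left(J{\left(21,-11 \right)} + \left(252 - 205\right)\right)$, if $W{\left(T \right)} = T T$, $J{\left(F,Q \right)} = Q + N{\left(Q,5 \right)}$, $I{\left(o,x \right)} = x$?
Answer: $\frac{8884}{55} \approx 161.53$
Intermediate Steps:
$N{\left(g,S \right)} = S - \frac{4}{S} - \frac{2}{g}$
$J{\left(F,Q \right)} = \frac{21}{5} + Q - \frac{2}{Q}$ ($J{\left(F,Q \right)} = Q - \left(-5 + \frac{4}{5} + \frac{2}{Q}\right) = Q - \left(- \frac{21}{5} + \frac{2}{Q}\right) = Q + \left(\frac{21}{5} - \frac{2}{Q}\right) = \frac{21}{5} + Q - \frac{2}{Q}$)
$W{\left(T \right)} = T^{2}$
$W{\left(I{\left(4,2 \right)} \right)} \left(J{\left(21,-11 \right)} + \left(252 - 205\right)\right) = 2^{2} \left(\left(\frac{21}{5} - 11 - \frac{2}{-11}\right) + \left(252 - 205\right)\right) = 4 \left(\left(\frac{21}{5} - 11 - - \frac{2}{11}\right) + 47\right) = 4 \left(\left(\frac{21}{5} - 11 + \frac{2}{11}\right) + 47\right) = 4 \left(- \frac{364}{55} + 47\right) = 4 \cdot \frac{2221}{55} = \frac{8884}{55}$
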